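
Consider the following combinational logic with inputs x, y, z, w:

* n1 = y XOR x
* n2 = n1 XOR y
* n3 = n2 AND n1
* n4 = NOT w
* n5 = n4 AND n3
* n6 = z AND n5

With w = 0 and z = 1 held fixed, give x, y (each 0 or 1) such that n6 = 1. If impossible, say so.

n6 = z AND n5 must be 1, so both z = 1 and n5 = 1.
n5 = n4 AND n3 must be 1, so both n4 = 1 and n3 = 1.
Check with w = 0 and z = 1 and x=1, y=0:
n1 = y XOR x = 0 XOR 1 = 1
n2 = n1 XOR y = 1 XOR 0 = 1
n3 = n2 AND n1 = 1 AND 1 = 1
n4 = NOT w = NOT 0 = 1
n5 = n4 AND n3 = 1 AND 1 = 1
n6 = z AND n5 = 1 AND 1 = 1
So n6 = 1.

x=1, y=0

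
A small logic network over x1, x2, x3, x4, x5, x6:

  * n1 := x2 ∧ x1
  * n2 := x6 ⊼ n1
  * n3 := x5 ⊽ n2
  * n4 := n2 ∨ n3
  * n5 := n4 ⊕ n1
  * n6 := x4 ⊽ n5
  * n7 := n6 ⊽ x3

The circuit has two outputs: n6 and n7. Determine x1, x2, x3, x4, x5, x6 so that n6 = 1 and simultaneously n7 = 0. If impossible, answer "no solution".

x1=1, x2=1, x3=0, x4=0, x5=1, x6=0

Check with x1=1, x2=1, x3=0, x4=0, x5=1, x6=0:
n1 = x2 ∧ x1 = 1 ∧ 1 = 1
n2 = x6 ⊼ n1 = 0 ⊼ 1 = 1
n3 = x5 ⊽ n2 = 1 ⊽ 1 = 0
n4 = n2 ∨ n3 = 1 ∨ 0 = 1
n5 = n4 ⊕ n1 = 1 ⊕ 1 = 0
n6 = x4 ⊽ n5 = 0 ⊽ 0 = 1
n7 = n6 ⊽ x3 = 1 ⊽ 0 = 0
So n6 = 1 and n7 = 0.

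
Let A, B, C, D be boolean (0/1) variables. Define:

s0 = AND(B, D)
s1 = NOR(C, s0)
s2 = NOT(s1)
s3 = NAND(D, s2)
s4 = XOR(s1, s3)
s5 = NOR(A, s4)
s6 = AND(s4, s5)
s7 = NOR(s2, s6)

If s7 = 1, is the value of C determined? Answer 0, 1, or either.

s7 = NOR(s2, s6) must be 1, so both s2 = 0 and s6 = 0.
s2 = NOT(s1) must be 0, so s1 = 1.
Every assignment with s7 = 1 has C = 0; there are 6 such assignment(s).

0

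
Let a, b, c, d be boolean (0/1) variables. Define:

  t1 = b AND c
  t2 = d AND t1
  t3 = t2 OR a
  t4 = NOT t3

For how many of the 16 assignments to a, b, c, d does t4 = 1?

t4 = NOT t3 must be 1, so t3 = 0.
t3 = t2 OR a must be 0, so both t2 = 0 and a = 0.
Enumerating the 16 input combinations, 7 give t4 = 1 and 9 give t4 = 0.

7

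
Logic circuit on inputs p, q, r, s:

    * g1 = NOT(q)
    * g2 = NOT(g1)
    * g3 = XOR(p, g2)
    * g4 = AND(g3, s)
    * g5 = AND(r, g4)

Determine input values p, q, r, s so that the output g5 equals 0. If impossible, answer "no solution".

p=0, q=1, r=0, s=1

g5 = AND(r, g4) must be 0, so at least one of r, g4 is 0.
Check with p=0, q=1, r=0, s=1:
g1 = NOT(q) = NOT 1 = 0
g2 = NOT(g1) = NOT 0 = 1
g3 = XOR(p, g2) = XOR(0, 1) = 1
g4 = AND(g3, s) = AND(1, 1) = 1
g5 = AND(r, g4) = AND(0, 1) = 0
So g5 = 0 as required.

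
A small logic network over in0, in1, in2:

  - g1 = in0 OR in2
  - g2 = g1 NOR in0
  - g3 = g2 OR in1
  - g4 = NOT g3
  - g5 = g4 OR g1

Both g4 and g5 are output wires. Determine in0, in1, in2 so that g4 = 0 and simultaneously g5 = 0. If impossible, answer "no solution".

Check with in0=0, in1=1, in2=0:
g1 = in0 OR in2 = 0 OR 0 = 0
g2 = g1 NOR in0 = 0 NOR 0 = 1
g3 = g2 OR in1 = 1 OR 1 = 1
g4 = NOT g3 = NOT 1 = 0
g5 = g4 OR g1 = 0 OR 0 = 0
So g4 = 0 and g5 = 0.

in0=0, in1=1, in2=0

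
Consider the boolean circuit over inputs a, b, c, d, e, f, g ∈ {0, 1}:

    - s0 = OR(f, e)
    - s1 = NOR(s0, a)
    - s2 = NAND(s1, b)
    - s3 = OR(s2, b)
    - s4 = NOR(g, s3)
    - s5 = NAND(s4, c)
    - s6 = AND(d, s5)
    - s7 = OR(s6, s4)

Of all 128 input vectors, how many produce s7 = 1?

s7 = OR(s6, s4) must be 1, so at least one of s6, s4 is 1.
Enumerating the 128 input combinations, 64 give s7 = 1 and 64 give s7 = 0.

64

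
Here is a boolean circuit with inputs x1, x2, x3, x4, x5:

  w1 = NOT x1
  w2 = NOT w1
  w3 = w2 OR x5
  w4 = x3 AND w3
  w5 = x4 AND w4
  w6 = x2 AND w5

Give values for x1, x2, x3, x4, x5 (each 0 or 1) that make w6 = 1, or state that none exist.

x1=1 x2=1 x3=1 x4=1 x5=0

w6 = x2 AND w5 must be 1, so both x2 = 1 and w5 = 1.
w5 = x4 AND w4 must be 1, so both x4 = 1 and w4 = 1.
w4 = x3 AND w3 must be 1, so both x3 = 1 and w3 = 1.
Check with x1=1 x2=1 x3=1 x4=1 x5=0:
w1 = NOT x1 = NOT 1 = 0
w2 = NOT w1 = NOT 0 = 1
w3 = w2 OR x5 = 1 OR 0 = 1
w4 = x3 AND w3 = 1 AND 1 = 1
w5 = x4 AND w4 = 1 AND 1 = 1
w6 = x2 AND w5 = 1 AND 1 = 1
So w6 = 1 as required.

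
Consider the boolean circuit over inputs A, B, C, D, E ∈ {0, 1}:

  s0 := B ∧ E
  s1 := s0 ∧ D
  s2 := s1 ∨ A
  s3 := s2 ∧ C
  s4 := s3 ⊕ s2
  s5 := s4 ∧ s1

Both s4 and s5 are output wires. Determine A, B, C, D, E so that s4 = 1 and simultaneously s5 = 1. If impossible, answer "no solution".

A=1, B=1, C=0, D=1, E=1

Check with A=1, B=1, C=0, D=1, E=1:
s0 = B ∧ E = 1 ∧ 1 = 1
s1 = s0 ∧ D = 1 ∧ 1 = 1
s2 = s1 ∨ A = 1 ∨ 1 = 1
s3 = s2 ∧ C = 1 ∧ 0 = 0
s4 = s3 ⊕ s2 = 0 ⊕ 1 = 1
s5 = s4 ∧ s1 = 1 ∧ 1 = 1
So s4 = 1 and s5 = 1.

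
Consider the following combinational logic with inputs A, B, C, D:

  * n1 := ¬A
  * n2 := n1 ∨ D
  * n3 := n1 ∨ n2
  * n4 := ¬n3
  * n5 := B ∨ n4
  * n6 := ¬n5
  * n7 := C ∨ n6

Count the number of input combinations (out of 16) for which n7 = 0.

n7 = C ∨ n6 must be 0, so both C = 0 and n6 = 0.
n6 = ¬n5 must be 0, so n5 = 1.
Satisfying assignments:
  A=0, B=1, C=0, D=0
  A=0, B=1, C=0, D=1
  A=1, B=0, C=0, D=0
  A=1, B=1, C=0, D=0
  A=1, B=1, C=0, D=1

5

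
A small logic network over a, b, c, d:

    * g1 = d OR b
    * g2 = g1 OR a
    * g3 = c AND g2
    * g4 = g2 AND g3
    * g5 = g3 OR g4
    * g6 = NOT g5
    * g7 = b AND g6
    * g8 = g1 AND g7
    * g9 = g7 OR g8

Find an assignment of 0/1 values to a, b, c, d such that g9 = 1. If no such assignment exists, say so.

a=0 b=1 c=0 d=1

g9 = g7 OR g8 must be 1, so at least one of g7, g8 is 1.
Check with a=0 b=1 c=0 d=1:
g1 = d OR b = 1 OR 1 = 1
g2 = g1 OR a = 1 OR 0 = 1
g3 = c AND g2 = 0 AND 1 = 0
g4 = g2 AND g3 = 1 AND 0 = 0
g5 = g3 OR g4 = 0 OR 0 = 0
g6 = NOT g5 = NOT 0 = 1
g7 = b AND g6 = 1 AND 1 = 1
g8 = g1 AND g7 = 1 AND 1 = 1
g9 = g7 OR g8 = 1 OR 1 = 1
So g9 = 1 as required.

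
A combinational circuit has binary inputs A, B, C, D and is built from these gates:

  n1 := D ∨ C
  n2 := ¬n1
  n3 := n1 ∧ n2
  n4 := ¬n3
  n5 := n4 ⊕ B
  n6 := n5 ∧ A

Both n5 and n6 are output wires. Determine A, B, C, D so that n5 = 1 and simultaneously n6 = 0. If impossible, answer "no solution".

Check with A=0, B=0, C=0, D=1:
n1 = D ∨ C = 1 ∨ 0 = 1
n2 = ¬n1 = ¬1 = 0
n3 = n1 ∧ n2 = 1 ∧ 0 = 0
n4 = ¬n3 = ¬0 = 1
n5 = n4 ⊕ B = 1 ⊕ 0 = 1
n6 = n5 ∧ A = 1 ∧ 0 = 0
So n5 = 1 and n6 = 0.

A=0, B=0, C=0, D=1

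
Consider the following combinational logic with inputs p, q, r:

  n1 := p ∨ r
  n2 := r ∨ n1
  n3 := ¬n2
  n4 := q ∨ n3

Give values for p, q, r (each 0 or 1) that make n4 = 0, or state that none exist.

p=1, q=0, r=1

n4 = q ∨ n3 must be 0, so both q = 0 and n3 = 0.
n3 = ¬n2 must be 0, so n2 = 1.
Check with p=1, q=0, r=1:
n1 = p ∨ r = 1 ∨ 1 = 1
n2 = r ∨ n1 = 1 ∨ 1 = 1
n3 = ¬n2 = ¬1 = 0
n4 = q ∨ n3 = 0 ∨ 0 = 0
So n4 = 0 as required.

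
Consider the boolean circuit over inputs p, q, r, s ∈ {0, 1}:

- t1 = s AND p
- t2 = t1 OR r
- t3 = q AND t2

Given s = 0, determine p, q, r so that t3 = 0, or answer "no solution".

p=1 q=1 r=0

t3 = q AND t2 must be 0, so at least one of q, t2 is 0.
Check with s = 0 and p=1, q=1, r=0:
t1 = s AND p = 0 AND 1 = 0
t2 = t1 OR r = 0 OR 0 = 0
t3 = q AND t2 = 1 AND 0 = 0
So t3 = 0.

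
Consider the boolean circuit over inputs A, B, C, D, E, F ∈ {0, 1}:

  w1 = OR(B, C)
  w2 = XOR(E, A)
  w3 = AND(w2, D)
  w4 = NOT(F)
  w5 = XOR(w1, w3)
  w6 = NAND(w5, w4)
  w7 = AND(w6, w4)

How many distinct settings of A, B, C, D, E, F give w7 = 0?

52

w7 = AND(w6, w4) must be 0, so at least one of w6, w4 is 0.
Enumerating the 64 input combinations, 52 give w7 = 0 and 12 give w7 = 1.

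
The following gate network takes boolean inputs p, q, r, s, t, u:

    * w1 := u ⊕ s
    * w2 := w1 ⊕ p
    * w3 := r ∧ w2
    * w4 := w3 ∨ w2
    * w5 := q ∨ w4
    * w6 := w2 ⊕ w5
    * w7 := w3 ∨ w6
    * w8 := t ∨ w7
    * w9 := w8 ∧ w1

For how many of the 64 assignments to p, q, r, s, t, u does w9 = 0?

40

w9 = w8 ∧ w1 must be 0, so at least one of w8, w1 is 0.
Enumerating the 64 input combinations, 40 give w9 = 0 and 24 give w9 = 1.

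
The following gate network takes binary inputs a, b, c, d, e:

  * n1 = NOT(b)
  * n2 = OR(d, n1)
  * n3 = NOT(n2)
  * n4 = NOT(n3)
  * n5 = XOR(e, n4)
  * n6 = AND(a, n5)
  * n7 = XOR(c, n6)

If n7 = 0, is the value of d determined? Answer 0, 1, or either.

Both values of d occur among assignments with n7 = 0:
  d=0: a=0, b=0, c=0, d=0, e=0
  d=1: a=0, b=0, c=0, d=1, e=0

either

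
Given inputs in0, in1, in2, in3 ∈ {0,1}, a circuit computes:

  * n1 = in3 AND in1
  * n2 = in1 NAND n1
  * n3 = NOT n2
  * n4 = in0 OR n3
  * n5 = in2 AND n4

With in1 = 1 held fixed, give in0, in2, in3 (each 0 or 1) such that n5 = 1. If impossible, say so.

in0=1, in2=1, in3=1

n5 = in2 AND n4 must be 1, so both in2 = 1 and n4 = 1.
Check with in1 = 1 and in0=1, in2=1, in3=1:
n1 = in3 AND in1 = 1 AND 1 = 1
n2 = in1 NAND n1 = 1 NAND 1 = 0
n3 = NOT n2 = NOT 0 = 1
n4 = in0 OR n3 = 1 OR 1 = 1
n5 = in2 AND n4 = 1 AND 1 = 1
So n5 = 1.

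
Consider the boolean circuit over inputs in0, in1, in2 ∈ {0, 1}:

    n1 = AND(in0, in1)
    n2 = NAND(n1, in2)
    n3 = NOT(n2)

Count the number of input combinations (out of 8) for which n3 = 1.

n3 = NOT(n2) must be 1, so n2 = 0.
Satisfying assignments:
  in0=1, in1=1, in2=1

1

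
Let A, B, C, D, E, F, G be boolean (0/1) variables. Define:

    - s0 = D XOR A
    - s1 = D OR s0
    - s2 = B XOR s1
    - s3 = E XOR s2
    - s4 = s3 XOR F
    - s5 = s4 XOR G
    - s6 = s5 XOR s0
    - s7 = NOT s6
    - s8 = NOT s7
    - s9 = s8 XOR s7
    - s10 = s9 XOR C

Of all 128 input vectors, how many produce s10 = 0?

64

s10 = s9 XOR C must be 0, so s9 and C are equal.
Enumerating the 128 input combinations, 64 give s10 = 0 and 64 give s10 = 1.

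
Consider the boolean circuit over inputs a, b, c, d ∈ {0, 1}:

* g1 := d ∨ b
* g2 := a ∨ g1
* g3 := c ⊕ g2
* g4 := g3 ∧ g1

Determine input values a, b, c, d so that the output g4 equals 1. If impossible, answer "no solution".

g4 = g3 ∧ g1 must be 1, so both g3 = 1 and g1 = 1.
Check with a=0, b=1, c=0, d=0:
g1 = d ∨ b = 0 ∨ 1 = 1
g2 = a ∨ g1 = 0 ∨ 1 = 1
g3 = c ⊕ g2 = 0 ⊕ 1 = 1
g4 = g3 ∧ g1 = 1 ∧ 1 = 1
So g4 = 1 as required.

a=0, b=1, c=0, d=0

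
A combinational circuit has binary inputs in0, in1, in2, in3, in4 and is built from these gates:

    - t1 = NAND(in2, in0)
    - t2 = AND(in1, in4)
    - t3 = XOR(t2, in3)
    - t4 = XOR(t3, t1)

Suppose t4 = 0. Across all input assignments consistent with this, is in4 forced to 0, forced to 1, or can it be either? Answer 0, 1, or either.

either

Both values of in4 occur among assignments with t4 = 0:
  in4=0: in0=0, in1=0, in2=0, in3=1, in4=0
  in4=1: in0=0, in1=0, in2=0, in3=1, in4=1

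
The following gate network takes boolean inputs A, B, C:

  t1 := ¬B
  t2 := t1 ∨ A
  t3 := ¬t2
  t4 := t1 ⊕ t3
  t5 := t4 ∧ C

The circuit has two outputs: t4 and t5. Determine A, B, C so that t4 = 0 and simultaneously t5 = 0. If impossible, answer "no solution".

A=1, B=1, C=1

Check with A=1, B=1, C=1:
t1 = ¬B = ¬1 = 0
t2 = t1 ∨ A = 0 ∨ 1 = 1
t3 = ¬t2 = ¬1 = 0
t4 = t1 ⊕ t3 = 0 ⊕ 0 = 0
t5 = t4 ∧ C = 0 ∧ 1 = 0
So t4 = 0 and t5 = 0.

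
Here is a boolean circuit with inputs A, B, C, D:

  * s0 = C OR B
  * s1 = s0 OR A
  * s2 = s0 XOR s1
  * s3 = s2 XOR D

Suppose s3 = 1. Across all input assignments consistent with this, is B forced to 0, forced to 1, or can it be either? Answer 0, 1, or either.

either

Both values of B occur among assignments with s3 = 1:
  B=0: A=0, B=0, C=0, D=1
  B=1: A=0, B=1, C=0, D=1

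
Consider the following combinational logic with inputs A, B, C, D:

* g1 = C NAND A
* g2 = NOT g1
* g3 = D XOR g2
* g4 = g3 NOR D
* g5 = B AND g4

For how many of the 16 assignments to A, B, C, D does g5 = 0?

g5 = B AND g4 must be 0, so at least one of B, g4 is 0.
Enumerating the 16 input combinations, 13 give g5 = 0 and 3 give g5 = 1.

13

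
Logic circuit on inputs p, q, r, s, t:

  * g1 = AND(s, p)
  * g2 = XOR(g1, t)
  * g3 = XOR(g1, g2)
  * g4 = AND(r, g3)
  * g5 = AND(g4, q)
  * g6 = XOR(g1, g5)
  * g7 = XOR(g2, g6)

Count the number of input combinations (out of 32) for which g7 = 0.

20

g7 = XOR(g2, g6) must be 0, so g2 and g6 are equal.
Enumerating the 32 input combinations, 20 give g7 = 0 and 12 give g7 = 1.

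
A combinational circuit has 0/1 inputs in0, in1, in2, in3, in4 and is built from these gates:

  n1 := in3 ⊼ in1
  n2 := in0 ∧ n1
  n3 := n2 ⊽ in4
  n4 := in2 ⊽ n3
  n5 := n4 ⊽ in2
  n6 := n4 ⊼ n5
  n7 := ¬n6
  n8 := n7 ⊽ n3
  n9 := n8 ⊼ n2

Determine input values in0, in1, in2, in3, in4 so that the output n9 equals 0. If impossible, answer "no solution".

in0=1, in1=1, in2=0, in3=0, in4=0

n9 = n8 ⊼ n2 must be 0, so both n8 = 1 and n2 = 1.
n8 = n7 ⊽ n3 must be 1, so both n7 = 0 and n3 = 0.
Check with in0=1, in1=1, in2=0, in3=0, in4=0:
n1 = in3 ⊼ in1 = 0 ⊼ 1 = 1
n2 = in0 ∧ n1 = 1 ∧ 1 = 1
n3 = n2 ⊽ in4 = 1 ⊽ 0 = 0
n4 = in2 ⊽ n3 = 0 ⊽ 0 = 1
n5 = n4 ⊽ in2 = 1 ⊽ 0 = 0
n6 = n4 ⊼ n5 = 1 ⊼ 0 = 1
n7 = ¬n6 = ¬1 = 0
n8 = n7 ⊽ n3 = 0 ⊽ 0 = 1
n9 = n8 ⊼ n2 = 1 ⊼ 1 = 0
So n9 = 0 as required.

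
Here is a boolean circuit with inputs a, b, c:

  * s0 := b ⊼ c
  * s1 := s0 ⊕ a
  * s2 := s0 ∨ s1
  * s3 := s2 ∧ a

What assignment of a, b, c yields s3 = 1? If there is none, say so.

Check with a=1, b=1, c=0:
s0 = b ⊼ c = 1 ⊼ 0 = 1
s1 = s0 ⊕ a = 1 ⊕ 1 = 0
s2 = s0 ∨ s1 = 1 ∨ 0 = 1
s3 = s2 ∧ a = 1 ∧ 1 = 1
So s3 = 1 as required.

a=1, b=1, c=0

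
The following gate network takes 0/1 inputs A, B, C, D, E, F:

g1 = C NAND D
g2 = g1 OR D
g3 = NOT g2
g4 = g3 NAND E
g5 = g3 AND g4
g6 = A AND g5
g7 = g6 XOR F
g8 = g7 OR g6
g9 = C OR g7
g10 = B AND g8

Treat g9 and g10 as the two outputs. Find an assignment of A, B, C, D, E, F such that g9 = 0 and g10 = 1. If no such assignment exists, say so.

Across all 64 input combinations, none give both g9 = 0 and g10 = 1.

no solution exists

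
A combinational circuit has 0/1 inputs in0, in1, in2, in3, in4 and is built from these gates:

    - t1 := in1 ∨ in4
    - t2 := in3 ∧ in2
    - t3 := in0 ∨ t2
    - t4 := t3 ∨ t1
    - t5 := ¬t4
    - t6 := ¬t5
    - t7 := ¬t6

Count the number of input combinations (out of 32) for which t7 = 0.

t7 = ¬t6 must be 0, so t6 = 1.
t6 = ¬t5 must be 1, so t5 = 0.
Enumerating the 32 input combinations, 29 give t7 = 0 and 3 give t7 = 1.

29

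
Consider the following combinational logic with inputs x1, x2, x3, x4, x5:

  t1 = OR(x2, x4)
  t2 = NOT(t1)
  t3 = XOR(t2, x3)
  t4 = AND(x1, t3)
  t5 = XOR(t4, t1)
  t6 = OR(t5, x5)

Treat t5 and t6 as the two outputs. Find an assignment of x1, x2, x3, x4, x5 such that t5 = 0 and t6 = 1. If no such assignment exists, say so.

Check with x1=0, x2=0, x3=1, x4=0, x5=1:
t1 = OR(x2, x4) = OR(0, 0) = 0
t2 = NOT(t1) = NOT 0 = 1
t3 = XOR(t2, x3) = XOR(1, 1) = 0
t4 = AND(x1, t3) = AND(0, 0) = 0
t5 = XOR(t4, t1) = XOR(0, 0) = 0
t6 = OR(t5, x5) = OR(0, 1) = 1
So t5 = 0 and t6 = 1.

x1=0, x2=0, x3=1, x4=0, x5=1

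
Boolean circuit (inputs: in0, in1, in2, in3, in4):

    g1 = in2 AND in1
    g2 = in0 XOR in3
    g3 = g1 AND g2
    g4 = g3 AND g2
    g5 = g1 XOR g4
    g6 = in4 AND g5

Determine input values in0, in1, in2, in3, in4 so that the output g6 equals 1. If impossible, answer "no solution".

Check with in0=0, in1=1, in2=1, in3=0, in4=1:
g1 = in2 AND in1 = 1 AND 1 = 1
g2 = in0 XOR in3 = 0 XOR 0 = 0
g3 = g1 AND g2 = 1 AND 0 = 0
g4 = g3 AND g2 = 0 AND 0 = 0
g5 = g1 XOR g4 = 1 XOR 0 = 1
g6 = in4 AND g5 = 1 AND 1 = 1
So g6 = 1 as required.

in0=0, in1=1, in2=1, in3=0, in4=1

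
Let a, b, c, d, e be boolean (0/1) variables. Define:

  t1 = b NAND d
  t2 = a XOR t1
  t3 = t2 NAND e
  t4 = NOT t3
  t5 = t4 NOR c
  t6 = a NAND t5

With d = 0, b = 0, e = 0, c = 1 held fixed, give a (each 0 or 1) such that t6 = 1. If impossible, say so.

t6 = a NAND t5 must be 1, so at least one of a, t5 is 0.
Check with d = 0, b = 0, e = 0, c = 1 and a=1:
t1 = b NAND d = 0 NAND 0 = 1
t2 = a XOR t1 = 1 XOR 1 = 0
t3 = t2 NAND e = 0 NAND 0 = 1
t4 = NOT t3 = NOT 1 = 0
t5 = t4 NOR c = 0 NOR 1 = 0
t6 = a NAND t5 = 1 NAND 0 = 1
So t6 = 1.

a=1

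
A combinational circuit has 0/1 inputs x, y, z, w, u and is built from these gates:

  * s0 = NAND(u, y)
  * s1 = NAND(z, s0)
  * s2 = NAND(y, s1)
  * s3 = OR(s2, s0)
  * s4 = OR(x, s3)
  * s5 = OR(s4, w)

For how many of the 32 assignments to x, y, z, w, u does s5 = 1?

30

s5 = OR(s4, w) must be 1, so at least one of s4, w is 1.
Enumerating the 32 input combinations, 30 give s5 = 1 and 2 give s5 = 0.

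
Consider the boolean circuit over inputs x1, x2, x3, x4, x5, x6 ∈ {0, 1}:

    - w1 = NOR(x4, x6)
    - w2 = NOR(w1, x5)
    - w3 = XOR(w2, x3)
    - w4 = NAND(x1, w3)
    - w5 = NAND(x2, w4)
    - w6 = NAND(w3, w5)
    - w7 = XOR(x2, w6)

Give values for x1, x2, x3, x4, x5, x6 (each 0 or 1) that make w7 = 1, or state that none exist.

w7 = XOR(x2, w6) must be 1, so x2 and w6 differ.
Check with x1=0 x2=0 x3=1 x4=0 x5=0 x6=1:
w1 = NOR(x4, x6) = NOR(0, 1) = 0
w2 = NOR(w1, x5) = NOR(0, 0) = 1
w3 = XOR(w2, x3) = XOR(1, 1) = 0
w4 = NAND(x1, w3) = NAND(0, 0) = 1
w5 = NAND(x2, w4) = NAND(0, 1) = 1
w6 = NAND(w3, w5) = NAND(0, 1) = 1
w7 = XOR(x2, w6) = XOR(0, 1) = 1
So w7 = 1 as required.

x1=0 x2=0 x3=1 x4=0 x5=0 x6=1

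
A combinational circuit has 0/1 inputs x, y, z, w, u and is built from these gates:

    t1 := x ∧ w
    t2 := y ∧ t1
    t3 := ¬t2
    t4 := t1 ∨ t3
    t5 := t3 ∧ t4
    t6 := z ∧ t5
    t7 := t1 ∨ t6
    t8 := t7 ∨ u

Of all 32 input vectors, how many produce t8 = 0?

t8 = t7 ∨ u must be 0, so both t7 = 0 and u = 0.
t7 = t1 ∨ t6 must be 0, so both t1 = 0 and t6 = 0.
Satisfying assignments:
  x=0, y=0, z=0, w=0, u=0
  x=0, y=0, z=0, w=1, u=0
  x=0, y=1, z=0, w=0, u=0
  x=0, y=1, z=0, w=1, u=0
  x=1, y=0, z=0, w=0, u=0
  x=1, y=1, z=0, w=0, u=0

6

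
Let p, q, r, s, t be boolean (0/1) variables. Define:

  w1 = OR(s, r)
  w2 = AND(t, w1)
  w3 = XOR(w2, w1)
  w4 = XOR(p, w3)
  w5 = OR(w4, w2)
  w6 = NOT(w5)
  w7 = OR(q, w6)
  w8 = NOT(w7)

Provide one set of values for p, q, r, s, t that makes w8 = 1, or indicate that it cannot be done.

p=0, q=0, r=1, s=0, t=0

w8 = NOT(w7) must be 1, so w7 = 0.
Check with p=0, q=0, r=1, s=0, t=0:
w1 = OR(s, r) = OR(0, 1) = 1
w2 = AND(t, w1) = AND(0, 1) = 0
w3 = XOR(w2, w1) = XOR(0, 1) = 1
w4 = XOR(p, w3) = XOR(0, 1) = 1
w5 = OR(w4, w2) = OR(1, 0) = 1
w6 = NOT(w5) = NOT 1 = 0
w7 = OR(q, w6) = OR(0, 0) = 0
w8 = NOT(w7) = NOT 0 = 1
So w8 = 1 as required.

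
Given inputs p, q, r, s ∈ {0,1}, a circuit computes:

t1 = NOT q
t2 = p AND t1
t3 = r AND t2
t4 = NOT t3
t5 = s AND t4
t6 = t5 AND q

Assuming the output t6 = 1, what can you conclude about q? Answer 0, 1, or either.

t6 = t5 AND q must be 1, so both t5 = 1 and q = 1.
Every assignment with t6 = 1 has q = 1; there are 4 such assignment(s).
  p=0, q=1, r=0, s=1
  p=0, q=1, r=1, s=1
  p=1, q=1, r=0, s=1
  p=1, q=1, r=1, s=1

1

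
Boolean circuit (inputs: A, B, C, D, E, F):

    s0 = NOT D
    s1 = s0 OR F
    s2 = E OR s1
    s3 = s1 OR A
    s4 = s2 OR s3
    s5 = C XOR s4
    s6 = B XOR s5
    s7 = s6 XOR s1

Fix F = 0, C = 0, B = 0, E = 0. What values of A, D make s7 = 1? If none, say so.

Check with F = 0, C = 0, B = 0, E = 0 and A=1, D=1:
s0 = NOT D = NOT 1 = 0
s1 = s0 OR F = 0 OR 0 = 0
s2 = E OR s1 = 0 OR 0 = 0
s3 = s1 OR A = 0 OR 1 = 1
s4 = s2 OR s3 = 0 OR 1 = 1
s5 = C XOR s4 = 0 XOR 1 = 1
s6 = B XOR s5 = 0 XOR 1 = 1
s7 = s6 XOR s1 = 1 XOR 0 = 1
So s7 = 1.

A=1 D=1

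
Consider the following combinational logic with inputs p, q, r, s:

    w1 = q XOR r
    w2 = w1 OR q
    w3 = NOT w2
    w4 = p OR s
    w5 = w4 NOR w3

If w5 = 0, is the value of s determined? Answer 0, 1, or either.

Both values of s occur among assignments with w5 = 0:
  s=0: p=0, q=0, r=0, s=0
  s=1: p=0, q=0, r=0, s=1

either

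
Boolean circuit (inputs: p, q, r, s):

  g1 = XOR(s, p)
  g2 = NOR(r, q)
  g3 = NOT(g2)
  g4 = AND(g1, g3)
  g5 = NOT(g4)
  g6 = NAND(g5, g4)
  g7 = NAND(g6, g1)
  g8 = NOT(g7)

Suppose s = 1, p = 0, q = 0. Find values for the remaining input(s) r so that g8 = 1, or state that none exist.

r=1

Check with s = 1, p = 0, q = 0 and r=1:
g1 = XOR(s, p) = XOR(1, 0) = 1
g2 = NOR(r, q) = NOR(1, 0) = 0
g3 = NOT(g2) = NOT 0 = 1
g4 = AND(g1, g3) = AND(1, 1) = 1
g5 = NOT(g4) = NOT 1 = 0
g6 = NAND(g5, g4) = NAND(0, 1) = 1
g7 = NAND(g6, g1) = NAND(1, 1) = 0
g8 = NOT(g7) = NOT 0 = 1
So g8 = 1.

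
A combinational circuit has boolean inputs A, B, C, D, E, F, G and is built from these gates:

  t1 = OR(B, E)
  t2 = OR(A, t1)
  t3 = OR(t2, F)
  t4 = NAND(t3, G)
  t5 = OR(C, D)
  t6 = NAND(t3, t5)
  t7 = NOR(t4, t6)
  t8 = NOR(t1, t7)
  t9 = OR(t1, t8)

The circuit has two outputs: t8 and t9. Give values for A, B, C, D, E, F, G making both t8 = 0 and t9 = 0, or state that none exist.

A=0 B=0 C=0 D=1 E=0 F=1 G=1

Check with A=0 B=0 C=0 D=1 E=0 F=1 G=1:
t1 = OR(B, E) = OR(0, 0) = 0
t2 = OR(A, t1) = OR(0, 0) = 0
t3 = OR(t2, F) = OR(0, 1) = 1
t4 = NAND(t3, G) = NAND(1, 1) = 0
t5 = OR(C, D) = OR(0, 1) = 1
t6 = NAND(t3, t5) = NAND(1, 1) = 0
t7 = NOR(t4, t6) = NOR(0, 0) = 1
t8 = NOR(t1, t7) = NOR(0, 1) = 0
t9 = OR(t1, t8) = OR(0, 0) = 0
So t8 = 0 and t9 = 0.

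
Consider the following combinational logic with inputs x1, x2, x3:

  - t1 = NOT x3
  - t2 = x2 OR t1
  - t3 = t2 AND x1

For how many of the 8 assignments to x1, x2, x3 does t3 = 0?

5

t3 = t2 AND x1 must be 0, so at least one of t2, x1 is 0.
Satisfying assignments:
  x1=0, x2=0, x3=0
  x1=0, x2=0, x3=1
  x1=0, x2=1, x3=0
  x1=0, x2=1, x3=1
  x1=1, x2=0, x3=1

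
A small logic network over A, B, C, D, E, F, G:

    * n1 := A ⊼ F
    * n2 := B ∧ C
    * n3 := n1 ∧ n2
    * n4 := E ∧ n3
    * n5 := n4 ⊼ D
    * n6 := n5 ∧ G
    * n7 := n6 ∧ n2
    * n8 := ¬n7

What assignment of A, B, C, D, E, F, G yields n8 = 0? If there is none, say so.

n8 = ¬n7 must be 0, so n7 = 1.
n7 = n6 ∧ n2 must be 1, so both n6 = 1 and n2 = 1.
Check with A=1 B=1 C=1 D=0 E=1 F=0 G=1:
n1 = A ⊼ F = 1 ⊼ 0 = 1
n2 = B ∧ C = 1 ∧ 1 = 1
n3 = n1 ∧ n2 = 1 ∧ 1 = 1
n4 = E ∧ n3 = 1 ∧ 1 = 1
n5 = n4 ⊼ D = 1 ⊼ 0 = 1
n6 = n5 ∧ G = 1 ∧ 1 = 1
n7 = n6 ∧ n2 = 1 ∧ 1 = 1
n8 = ¬n7 = ¬1 = 0
So n8 = 0 as required.

A=1 B=1 C=1 D=0 E=1 F=0 G=1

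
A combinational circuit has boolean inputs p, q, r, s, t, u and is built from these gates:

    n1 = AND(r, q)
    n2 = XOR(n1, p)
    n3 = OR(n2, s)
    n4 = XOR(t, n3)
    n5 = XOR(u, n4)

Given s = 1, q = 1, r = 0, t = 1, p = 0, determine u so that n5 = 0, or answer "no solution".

n5 = XOR(u, n4) must be 0, so u and n4 are equal.
Check with s = 1, q = 1, r = 0, t = 1, p = 0 and u=0:
n1 = AND(r, q) = AND(0, 1) = 0
n2 = XOR(n1, p) = XOR(0, 0) = 0
n3 = OR(n2, s) = OR(0, 1) = 1
n4 = XOR(t, n3) = XOR(1, 1) = 0
n5 = XOR(u, n4) = XOR(0, 0) = 0
So n5 = 0.

u=0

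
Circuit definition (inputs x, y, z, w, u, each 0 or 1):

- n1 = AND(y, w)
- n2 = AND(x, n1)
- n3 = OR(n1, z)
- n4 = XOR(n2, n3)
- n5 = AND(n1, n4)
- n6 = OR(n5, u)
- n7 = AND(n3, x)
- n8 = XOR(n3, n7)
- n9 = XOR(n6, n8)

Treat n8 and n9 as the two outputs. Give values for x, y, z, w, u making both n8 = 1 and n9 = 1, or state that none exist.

Check with x=0 y=0 z=1 w=0 u=0:
n1 = AND(y, w) = AND(0, 0) = 0
n2 = AND(x, n1) = AND(0, 0) = 0
n3 = OR(n1, z) = OR(0, 1) = 1
n4 = XOR(n2, n3) = XOR(0, 1) = 1
n5 = AND(n1, n4) = AND(0, 1) = 0
n6 = OR(n5, u) = OR(0, 0) = 0
n7 = AND(n3, x) = AND(1, 0) = 0
n8 = XOR(n3, n7) = XOR(1, 0) = 1
n9 = XOR(n6, n8) = XOR(0, 1) = 1
So n8 = 1 and n9 = 1.

x=0 y=0 z=1 w=0 u=0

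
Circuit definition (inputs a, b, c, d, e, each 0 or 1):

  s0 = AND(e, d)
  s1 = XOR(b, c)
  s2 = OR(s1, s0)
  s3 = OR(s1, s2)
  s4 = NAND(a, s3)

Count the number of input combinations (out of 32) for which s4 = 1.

22

s4 = NAND(a, s3) must be 1, so at least one of a, s3 is 0.
Enumerating the 32 input combinations, 22 give s4 = 1 and 10 give s4 = 0.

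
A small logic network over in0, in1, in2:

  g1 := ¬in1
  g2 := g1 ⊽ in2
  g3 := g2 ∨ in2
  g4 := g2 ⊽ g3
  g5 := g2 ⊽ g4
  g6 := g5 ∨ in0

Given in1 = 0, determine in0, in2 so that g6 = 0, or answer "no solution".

Check with in1 = 0 and in0=0, in2=0:
g1 = ¬in1 = ¬0 = 1
g2 = g1 ⊽ in2 = 1 ⊽ 0 = 0
g3 = g2 ∨ in2 = 0 ∨ 0 = 0
g4 = g2 ⊽ g3 = 0 ⊽ 0 = 1
g5 = g2 ⊽ g4 = 0 ⊽ 1 = 0
g6 = g5 ∨ in0 = 0 ∨ 0 = 0
So g6 = 0.

in0=0, in2=0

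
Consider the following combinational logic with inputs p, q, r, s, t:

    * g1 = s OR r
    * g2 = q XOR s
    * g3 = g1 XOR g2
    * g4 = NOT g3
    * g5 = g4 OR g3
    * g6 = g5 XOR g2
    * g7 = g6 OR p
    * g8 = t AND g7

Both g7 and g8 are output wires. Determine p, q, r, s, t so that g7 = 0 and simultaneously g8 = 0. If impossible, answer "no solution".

p=0, q=0, r=1, s=1, t=0

Check with p=0, q=0, r=1, s=1, t=0:
g1 = s OR r = 1 OR 1 = 1
g2 = q XOR s = 0 XOR 1 = 1
g3 = g1 XOR g2 = 1 XOR 1 = 0
g4 = NOT g3 = NOT 0 = 1
g5 = g4 OR g3 = 1 OR 0 = 1
g6 = g5 XOR g2 = 1 XOR 1 = 0
g7 = g6 OR p = 0 OR 0 = 0
g8 = t AND g7 = 0 AND 0 = 0
So g7 = 0 and g8 = 0.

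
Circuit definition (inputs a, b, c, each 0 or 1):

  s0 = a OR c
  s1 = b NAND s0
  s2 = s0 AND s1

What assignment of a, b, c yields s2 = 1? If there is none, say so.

Check with a=1 b=0 c=0:
s0 = a OR c = 1 OR 0 = 1
s1 = b NAND s0 = 0 NAND 1 = 1
s2 = s0 AND s1 = 1 AND 1 = 1
So s2 = 1 as required.

a=1 b=0 c=0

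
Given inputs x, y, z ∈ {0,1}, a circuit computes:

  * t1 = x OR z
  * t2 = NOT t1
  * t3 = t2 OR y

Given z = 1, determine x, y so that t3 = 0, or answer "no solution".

t3 = t2 OR y must be 0, so both t2 = 0 and y = 0.
Check with z = 1 and x=0, y=0:
t1 = x OR z = 0 OR 1 = 1
t2 = NOT t1 = NOT 1 = 0
t3 = t2 OR y = 0 OR 0 = 0
So t3 = 0.

x=0 y=0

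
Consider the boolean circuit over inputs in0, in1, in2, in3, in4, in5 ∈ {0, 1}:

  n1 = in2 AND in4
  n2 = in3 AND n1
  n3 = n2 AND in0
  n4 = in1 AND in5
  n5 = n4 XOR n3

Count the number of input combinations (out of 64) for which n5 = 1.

n5 = n4 XOR n3 must be 1, so n4 and n3 differ.
Enumerating the 64 input combinations, 18 give n5 = 1 and 46 give n5 = 0.

18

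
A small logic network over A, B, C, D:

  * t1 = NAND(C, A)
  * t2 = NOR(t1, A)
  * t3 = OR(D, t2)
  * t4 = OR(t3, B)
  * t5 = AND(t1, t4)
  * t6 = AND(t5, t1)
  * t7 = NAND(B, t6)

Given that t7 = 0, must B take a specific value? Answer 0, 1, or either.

t7 = NAND(B, t6) must be 0, so both B = 1 and t6 = 1.
Every assignment with t7 = 0 has B = 1; there are 6 such assignment(s).

1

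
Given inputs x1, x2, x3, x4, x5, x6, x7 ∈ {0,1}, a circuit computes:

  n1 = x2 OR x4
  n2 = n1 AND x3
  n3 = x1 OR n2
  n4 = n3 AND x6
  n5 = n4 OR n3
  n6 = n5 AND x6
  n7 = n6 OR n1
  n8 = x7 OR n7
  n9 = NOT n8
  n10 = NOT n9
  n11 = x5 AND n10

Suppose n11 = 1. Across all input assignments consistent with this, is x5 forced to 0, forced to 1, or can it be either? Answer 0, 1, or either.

1

n11 = x5 AND n10 must be 1, so both x5 = 1 and n10 = 1.
Every assignment with n11 = 1 has x5 = 1; there are 58 such assignment(s).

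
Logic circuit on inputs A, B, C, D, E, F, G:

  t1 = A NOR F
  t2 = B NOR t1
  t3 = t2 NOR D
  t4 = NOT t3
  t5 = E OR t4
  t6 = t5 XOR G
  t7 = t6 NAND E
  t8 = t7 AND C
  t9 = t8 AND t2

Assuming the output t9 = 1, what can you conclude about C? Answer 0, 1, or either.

t9 = t8 AND t2 must be 1, so both t8 = 1 and t2 = 1.
t8 = t7 AND C must be 1, so both t7 = 1 and C = 1.
Every assignment with t9 = 1 has C = 1; there are 18 such assignment(s).

1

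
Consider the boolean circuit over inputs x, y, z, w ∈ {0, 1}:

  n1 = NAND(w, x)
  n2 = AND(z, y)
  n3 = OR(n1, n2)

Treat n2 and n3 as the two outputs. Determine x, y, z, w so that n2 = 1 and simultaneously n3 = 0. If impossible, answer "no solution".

no solution exists

Across all 16 input combinations, none give both n2 = 1 and n3 = 0.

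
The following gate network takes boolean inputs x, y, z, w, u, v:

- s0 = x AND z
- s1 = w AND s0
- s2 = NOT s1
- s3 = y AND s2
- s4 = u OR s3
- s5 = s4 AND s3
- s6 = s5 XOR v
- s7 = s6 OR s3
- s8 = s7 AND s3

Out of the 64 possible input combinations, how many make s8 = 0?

36

s8 = s7 AND s3 must be 0, so at least one of s7, s3 is 0.
Enumerating the 64 input combinations, 36 give s8 = 0 and 28 give s8 = 1.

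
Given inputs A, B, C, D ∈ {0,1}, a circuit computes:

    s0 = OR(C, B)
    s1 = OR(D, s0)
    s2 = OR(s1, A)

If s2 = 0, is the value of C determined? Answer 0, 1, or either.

0

s2 = OR(s1, A) must be 0, so both s1 = 0 and A = 0.
s1 = OR(D, s0) must be 0, so both D = 0 and s0 = 0.
s0 = OR(C, B) must be 0, so both C = 0 and B = 0.
Every assignment with s2 = 0 has C = 0; there are 1 such assignment(s).
  A=0, B=0, C=0, D=0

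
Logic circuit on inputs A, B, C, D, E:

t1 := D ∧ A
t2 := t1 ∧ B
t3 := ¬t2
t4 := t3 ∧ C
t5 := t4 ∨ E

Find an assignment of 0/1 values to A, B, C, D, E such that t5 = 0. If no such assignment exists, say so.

t5 = t4 ∨ E must be 0, so both t4 = 0 and E = 0.
t4 = t3 ∧ C must be 0, so at least one of t3, C is 0.
Check with A=1, B=1, C=0, D=0, E=0:
t1 = D ∧ A = 0 ∧ 1 = 0
t2 = t1 ∧ B = 0 ∧ 1 = 0
t3 = ¬t2 = ¬0 = 1
t4 = t3 ∧ C = 1 ∧ 0 = 0
t5 = t4 ∨ E = 0 ∨ 0 = 0
So t5 = 0 as required.

A=1, B=1, C=0, D=0, E=0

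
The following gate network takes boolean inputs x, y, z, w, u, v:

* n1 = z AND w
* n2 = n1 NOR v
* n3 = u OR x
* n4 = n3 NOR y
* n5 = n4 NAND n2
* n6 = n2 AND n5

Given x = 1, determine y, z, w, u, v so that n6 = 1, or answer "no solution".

Check with x = 1 and y=1, z=0, w=0, u=0, v=0:
n1 = z AND w = 0 AND 0 = 0
n2 = n1 NOR v = 0 NOR 0 = 1
n3 = u OR x = 0 OR 1 = 1
n4 = n3 NOR y = 1 NOR 1 = 0
n5 = n4 NAND n2 = 0 NAND 1 = 1
n6 = n2 AND n5 = 1 AND 1 = 1
So n6 = 1.

y=1, z=0, w=0, u=0, v=0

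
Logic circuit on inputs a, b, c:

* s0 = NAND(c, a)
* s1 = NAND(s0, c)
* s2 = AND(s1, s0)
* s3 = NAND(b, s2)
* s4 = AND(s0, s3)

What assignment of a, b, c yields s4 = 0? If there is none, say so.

a=0, b=1, c=0

Check with a=0, b=1, c=0:
s0 = NAND(c, a) = NAND(0, 0) = 1
s1 = NAND(s0, c) = NAND(1, 0) = 1
s2 = AND(s1, s0) = AND(1, 1) = 1
s3 = NAND(b, s2) = NAND(1, 1) = 0
s4 = AND(s0, s3) = AND(1, 0) = 0
So s4 = 0 as required.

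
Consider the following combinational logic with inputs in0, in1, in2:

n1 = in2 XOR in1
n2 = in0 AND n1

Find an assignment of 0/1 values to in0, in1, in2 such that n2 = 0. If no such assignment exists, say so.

Check with in0=0, in1=0, in2=1:
n1 = in2 XOR in1 = 1 XOR 0 = 1
n2 = in0 AND n1 = 0 AND 1 = 0
So n2 = 0 as required.

in0=0, in1=0, in2=1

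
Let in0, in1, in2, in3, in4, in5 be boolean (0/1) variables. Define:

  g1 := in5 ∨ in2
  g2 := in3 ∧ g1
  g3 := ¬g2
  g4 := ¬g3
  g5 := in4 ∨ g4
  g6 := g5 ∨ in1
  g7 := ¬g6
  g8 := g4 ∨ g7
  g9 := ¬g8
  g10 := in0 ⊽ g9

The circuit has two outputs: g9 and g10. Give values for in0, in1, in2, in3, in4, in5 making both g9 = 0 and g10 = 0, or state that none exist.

Check with in0=1 in1=1 in2=1 in3=1 in4=1 in5=1:
g1 = in5 ∨ in2 = 1 ∨ 1 = 1
g2 = in3 ∧ g1 = 1 ∧ 1 = 1
g3 = ¬g2 = ¬1 = 0
g4 = ¬g3 = ¬0 = 1
g5 = in4 ∨ g4 = 1 ∨ 1 = 1
g6 = g5 ∨ in1 = 1 ∨ 1 = 1
g7 = ¬g6 = ¬1 = 0
g8 = g4 ∨ g7 = 1 ∨ 0 = 1
g9 = ¬g8 = ¬1 = 0
g10 = in0 ⊽ g9 = 1 ⊽ 0 = 0
So g9 = 0 and g10 = 0.

in0=1 in1=1 in2=1 in3=1 in4=1 in5=1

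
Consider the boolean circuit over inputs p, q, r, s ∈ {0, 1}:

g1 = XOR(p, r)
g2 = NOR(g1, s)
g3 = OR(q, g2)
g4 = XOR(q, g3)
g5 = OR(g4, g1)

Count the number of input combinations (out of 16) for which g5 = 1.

g5 = OR(g4, g1) must be 1, so at least one of g4, g1 is 1.
Enumerating the 16 input combinations, 10 give g5 = 1 and 6 give g5 = 0.

10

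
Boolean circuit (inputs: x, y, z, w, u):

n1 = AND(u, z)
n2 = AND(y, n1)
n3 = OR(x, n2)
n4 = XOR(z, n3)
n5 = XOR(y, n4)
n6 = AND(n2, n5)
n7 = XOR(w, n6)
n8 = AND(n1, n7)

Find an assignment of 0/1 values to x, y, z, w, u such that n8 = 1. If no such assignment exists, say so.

x=0 y=1 z=1 w=0 u=1

n8 = AND(n1, n7) must be 1, so both n1 = 1 and n7 = 1.
n1 = AND(u, z) must be 1, so both u = 1 and z = 1.
n7 = XOR(w, n6) must be 1, so w and n6 differ.
Check with x=0 y=1 z=1 w=0 u=1:
n1 = AND(u, z) = AND(1, 1) = 1
n2 = AND(y, n1) = AND(1, 1) = 1
n3 = OR(x, n2) = OR(0, 1) = 1
n4 = XOR(z, n3) = XOR(1, 1) = 0
n5 = XOR(y, n4) = XOR(1, 0) = 1
n6 = AND(n2, n5) = AND(1, 1) = 1
n7 = XOR(w, n6) = XOR(0, 1) = 1
n8 = AND(n1, n7) = AND(1, 1) = 1
So n8 = 1 as required.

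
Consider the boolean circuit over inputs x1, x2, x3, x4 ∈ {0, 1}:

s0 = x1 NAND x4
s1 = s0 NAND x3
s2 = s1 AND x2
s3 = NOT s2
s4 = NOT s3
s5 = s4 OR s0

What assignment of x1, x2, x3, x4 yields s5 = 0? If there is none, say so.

s5 = s4 OR s0 must be 0, so both s4 = 0 and s0 = 0.
Check with x1=1, x2=0, x3=1, x4=1:
s0 = x1 NAND x4 = 1 NAND 1 = 0
s1 = s0 NAND x3 = 0 NAND 1 = 1
s2 = s1 AND x2 = 1 AND 0 = 0
s3 = NOT s2 = NOT 0 = 1
s4 = NOT s3 = NOT 1 = 0
s5 = s4 OR s0 = 0 OR 0 = 0
So s5 = 0 as required.

x1=1, x2=0, x3=1, x4=1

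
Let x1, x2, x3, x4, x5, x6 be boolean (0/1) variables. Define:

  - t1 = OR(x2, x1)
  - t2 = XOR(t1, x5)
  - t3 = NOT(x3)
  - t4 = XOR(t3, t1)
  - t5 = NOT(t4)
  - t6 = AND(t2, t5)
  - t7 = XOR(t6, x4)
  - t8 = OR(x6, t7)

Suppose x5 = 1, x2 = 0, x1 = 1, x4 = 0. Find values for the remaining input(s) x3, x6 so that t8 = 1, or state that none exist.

x3=1, x6=1

t8 = OR(x6, t7) must be 1, so at least one of x6, t7 is 1.
Check with x5 = 1, x2 = 0, x1 = 1, x4 = 0 and x3=1, x6=1:
t1 = OR(x2, x1) = OR(0, 1) = 1
t2 = XOR(t1, x5) = XOR(1, 1) = 0
t3 = NOT(x3) = NOT 1 = 0
t4 = XOR(t3, t1) = XOR(0, 1) = 1
t5 = NOT(t4) = NOT 1 = 0
t6 = AND(t2, t5) = AND(0, 0) = 0
t7 = XOR(t6, x4) = XOR(0, 0) = 0
t8 = OR(x6, t7) = OR(1, 0) = 1
So t8 = 1.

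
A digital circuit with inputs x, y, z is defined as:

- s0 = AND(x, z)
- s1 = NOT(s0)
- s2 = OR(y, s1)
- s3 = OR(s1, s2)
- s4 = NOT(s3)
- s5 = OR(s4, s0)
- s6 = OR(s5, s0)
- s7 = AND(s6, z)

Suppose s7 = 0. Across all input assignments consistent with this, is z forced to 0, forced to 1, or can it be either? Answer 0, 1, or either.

either

Both values of z occur among assignments with s7 = 0:
  z=0: x=0, y=0, z=0
  z=1: x=0, y=0, z=1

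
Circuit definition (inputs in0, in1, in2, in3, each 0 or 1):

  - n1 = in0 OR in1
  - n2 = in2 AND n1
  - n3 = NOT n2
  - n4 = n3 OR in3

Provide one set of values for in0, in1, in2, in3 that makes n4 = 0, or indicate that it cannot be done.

in0=1, in1=0, in2=1, in3=0

Check with in0=1, in1=0, in2=1, in3=0:
n1 = in0 OR in1 = 1 OR 0 = 1
n2 = in2 AND n1 = 1 AND 1 = 1
n3 = NOT n2 = NOT 1 = 0
n4 = n3 OR in3 = 0 OR 0 = 0
So n4 = 0 as required.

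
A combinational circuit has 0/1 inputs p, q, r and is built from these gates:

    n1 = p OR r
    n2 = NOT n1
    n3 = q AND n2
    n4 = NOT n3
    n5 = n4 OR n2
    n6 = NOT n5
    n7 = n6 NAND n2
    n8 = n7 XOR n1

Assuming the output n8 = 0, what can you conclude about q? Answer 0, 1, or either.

Both values of q occur among assignments with n8 = 0:
  q=0: p=0, q=0, r=1
  q=1: p=0, q=1, r=1

either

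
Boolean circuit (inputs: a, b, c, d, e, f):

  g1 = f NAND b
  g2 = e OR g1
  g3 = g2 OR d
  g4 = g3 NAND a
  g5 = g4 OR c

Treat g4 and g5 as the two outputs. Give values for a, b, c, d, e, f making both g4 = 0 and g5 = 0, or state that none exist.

Check with a=1, b=1, c=0, d=0, e=0, f=0:
g1 = f NAND b = 0 NAND 1 = 1
g2 = e OR g1 = 0 OR 1 = 1
g3 = g2 OR d = 1 OR 0 = 1
g4 = g3 NAND a = 1 NAND 1 = 0
g5 = g4 OR c = 0 OR 0 = 0
So g4 = 0 and g5 = 0.

a=1, b=1, c=0, d=0, e=0, f=0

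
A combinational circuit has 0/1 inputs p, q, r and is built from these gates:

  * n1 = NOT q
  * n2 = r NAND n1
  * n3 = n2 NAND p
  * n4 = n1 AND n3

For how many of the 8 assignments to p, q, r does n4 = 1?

n4 = n1 AND n3 must be 1, so both n1 = 1 and n3 = 1.
n1 = NOT q must be 1, so q = 0.
Enumerating the 8 input combinations, 3 give n4 = 1 and 5 give n4 = 0.

3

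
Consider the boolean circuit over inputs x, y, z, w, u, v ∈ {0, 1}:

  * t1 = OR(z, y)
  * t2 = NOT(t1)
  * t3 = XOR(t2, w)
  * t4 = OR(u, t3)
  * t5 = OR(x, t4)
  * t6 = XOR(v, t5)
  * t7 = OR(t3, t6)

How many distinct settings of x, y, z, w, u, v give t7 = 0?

t7 = OR(t3, t6) must be 0, so both t3 = 0 and t6 = 0.
Enumerating the 64 input combinations, 16 give t7 = 0 and 48 give t7 = 1.

16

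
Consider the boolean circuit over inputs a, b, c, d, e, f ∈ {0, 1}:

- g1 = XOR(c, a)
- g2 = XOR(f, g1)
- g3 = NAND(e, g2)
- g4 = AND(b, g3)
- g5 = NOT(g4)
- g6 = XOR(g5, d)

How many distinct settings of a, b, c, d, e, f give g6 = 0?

g6 = XOR(g5, d) must be 0, so g5 and d are equal.
Enumerating the 64 input combinations, 32 give g6 = 0 and 32 give g6 = 1.

32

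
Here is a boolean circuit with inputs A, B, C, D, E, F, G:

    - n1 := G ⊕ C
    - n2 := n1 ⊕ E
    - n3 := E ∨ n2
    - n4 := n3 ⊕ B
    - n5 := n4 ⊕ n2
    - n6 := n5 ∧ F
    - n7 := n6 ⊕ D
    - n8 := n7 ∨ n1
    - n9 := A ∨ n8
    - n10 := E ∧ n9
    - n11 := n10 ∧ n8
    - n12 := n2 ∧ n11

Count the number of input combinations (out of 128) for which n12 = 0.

112

n12 = n2 ∧ n11 must be 0, so at least one of n2, n11 is 0.
Enumerating the 128 input combinations, 112 give n12 = 0 and 16 give n12 = 1.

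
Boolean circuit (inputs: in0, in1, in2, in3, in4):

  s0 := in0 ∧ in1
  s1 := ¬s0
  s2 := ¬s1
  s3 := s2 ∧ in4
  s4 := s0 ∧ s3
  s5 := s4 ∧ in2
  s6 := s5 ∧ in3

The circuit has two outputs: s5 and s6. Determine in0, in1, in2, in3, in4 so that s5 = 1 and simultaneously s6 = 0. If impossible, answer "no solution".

in0=1 in1=1 in2=1 in3=0 in4=1

Check with in0=1 in1=1 in2=1 in3=0 in4=1:
s0 = in0 ∧ in1 = 1 ∧ 1 = 1
s1 = ¬s0 = ¬1 = 0
s2 = ¬s1 = ¬0 = 1
s3 = s2 ∧ in4 = 1 ∧ 1 = 1
s4 = s0 ∧ s3 = 1 ∧ 1 = 1
s5 = s4 ∧ in2 = 1 ∧ 1 = 1
s6 = s5 ∧ in3 = 1 ∧ 0 = 0
So s5 = 1 and s6 = 0.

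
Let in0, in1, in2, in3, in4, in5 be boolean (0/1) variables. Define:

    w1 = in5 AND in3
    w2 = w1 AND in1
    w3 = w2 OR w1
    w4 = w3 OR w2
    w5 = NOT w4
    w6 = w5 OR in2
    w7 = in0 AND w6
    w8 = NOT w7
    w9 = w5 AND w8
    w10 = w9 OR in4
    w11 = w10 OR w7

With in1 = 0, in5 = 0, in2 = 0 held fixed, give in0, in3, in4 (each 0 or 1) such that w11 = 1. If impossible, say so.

w11 = w10 OR w7 must be 1, so at least one of w10, w7 is 1.
Check with in1 = 0, in5 = 0, in2 = 0 and in0=0, in3=1, in4=1:
w1 = in5 AND in3 = 0 AND 1 = 0
w2 = w1 AND in1 = 0 AND 0 = 0
w3 = w2 OR w1 = 0 OR 0 = 0
w4 = w3 OR w2 = 0 OR 0 = 0
w5 = NOT w4 = NOT 0 = 1
w6 = w5 OR in2 = 1 OR 0 = 1
w7 = in0 AND w6 = 0 AND 1 = 0
w8 = NOT w7 = NOT 0 = 1
w9 = w5 AND w8 = 1 AND 1 = 1
w10 = w9 OR in4 = 1 OR 1 = 1
w11 = w10 OR w7 = 1 OR 0 = 1
So w11 = 1.

in0=0, in3=1, in4=1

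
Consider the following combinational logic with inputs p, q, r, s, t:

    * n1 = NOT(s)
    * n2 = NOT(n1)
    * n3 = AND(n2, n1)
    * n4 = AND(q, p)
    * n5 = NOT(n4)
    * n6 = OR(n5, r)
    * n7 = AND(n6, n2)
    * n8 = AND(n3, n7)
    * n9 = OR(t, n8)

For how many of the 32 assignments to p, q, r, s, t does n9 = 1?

n9 = OR(t, n8) must be 1, so at least one of t, n8 is 1.
Enumerating the 32 input combinations, 16 give n9 = 1 and 16 give n9 = 0.

16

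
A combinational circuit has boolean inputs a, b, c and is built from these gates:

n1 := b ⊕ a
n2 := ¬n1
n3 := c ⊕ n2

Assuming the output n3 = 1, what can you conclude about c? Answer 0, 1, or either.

Both values of c occur among assignments with n3 = 1:
  c=0: a=0, b=0, c=0
  c=1: a=0, b=1, c=1

either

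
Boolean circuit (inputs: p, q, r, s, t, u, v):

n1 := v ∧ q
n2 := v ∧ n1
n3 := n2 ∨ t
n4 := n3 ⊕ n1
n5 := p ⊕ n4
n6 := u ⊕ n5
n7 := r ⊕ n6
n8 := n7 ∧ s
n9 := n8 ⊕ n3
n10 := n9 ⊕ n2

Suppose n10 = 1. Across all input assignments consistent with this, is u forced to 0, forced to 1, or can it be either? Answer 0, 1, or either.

Both values of u occur among assignments with n10 = 1:
  u=0: p=0, q=0, r=0, s=0, t=1, u=0, v=0
  u=1: p=0, q=0, r=0, s=0, t=1, u=1, v=0

either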